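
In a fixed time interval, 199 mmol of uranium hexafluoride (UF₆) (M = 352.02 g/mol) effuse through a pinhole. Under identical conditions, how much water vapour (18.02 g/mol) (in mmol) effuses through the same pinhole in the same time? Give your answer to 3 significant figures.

880 mmol

From Graham's law, rate_H₂O/rate_UF₆ = √(M_UF₆/M_H₂O) = √(352.02/18.02) = √19.53 = 4.420.
So the amount for H₂O is 199 × 4.420 = 880 mmol.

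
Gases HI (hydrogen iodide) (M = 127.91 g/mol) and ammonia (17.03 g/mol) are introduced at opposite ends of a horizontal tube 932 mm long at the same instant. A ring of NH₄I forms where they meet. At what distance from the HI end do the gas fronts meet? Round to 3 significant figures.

The fronts meet when d_HI + d_NH₃ = L with d_HI/d_NH₃ = √(M_NH₃/M_HI) (Graham's law). Here √(M_NH₃/M_HI) = √(17.03/127.91) = 0.3649.
With d_HI + d_NH₃ = 932 mm, d_NH₃ = 932/(1 + 0.3649) = 682.8 mm.
d_HI = 932 − 682.8 = 249 mm.

249 mm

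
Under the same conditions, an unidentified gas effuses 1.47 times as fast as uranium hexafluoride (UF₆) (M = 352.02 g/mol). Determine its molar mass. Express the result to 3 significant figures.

163 g/mol

By Graham's law, rate_X/rate_UF₆ = √(M_UF₆/M_X).
1.47 = √(352.02/M_X)
M_X = 352.02 / 1.47² = 352.02 / 2.161 = 163 g/mol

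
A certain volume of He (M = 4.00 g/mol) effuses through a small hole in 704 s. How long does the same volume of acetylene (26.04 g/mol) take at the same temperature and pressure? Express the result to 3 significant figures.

1800 s

Since effusion rate ∝ 1/√M, t_C₂H₂/t_He = √(M_C₂H₂/M_He) = √(26.04/4.00) = √6.510 = 2.551.
So the time for C₂H₂ is 704 × 2.551 = 1800 s.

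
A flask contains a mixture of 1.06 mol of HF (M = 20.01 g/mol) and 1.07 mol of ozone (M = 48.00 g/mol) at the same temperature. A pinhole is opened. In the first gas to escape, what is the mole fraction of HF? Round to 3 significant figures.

0.605

The effusion rate of species i is ∝ p_i/√M_i ∝ n_i/√M_i.
Mole fraction of HF in the effusate = (n_HF/√M_HF) / (n_HF/√M_HF + n_O₃/√M_O₃)
= (1.06/√20.01) / (1.06/√20.01 + 1.07/√48.00) = 0.2370/(0.2370 + 0.1544) = 0.605.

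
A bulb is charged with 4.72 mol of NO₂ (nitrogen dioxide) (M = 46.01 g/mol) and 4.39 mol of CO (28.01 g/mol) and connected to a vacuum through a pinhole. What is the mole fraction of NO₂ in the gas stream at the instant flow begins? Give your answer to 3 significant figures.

Rate_i ∝ x_i/√M_i (Graham's law weighted by mole fraction), so the effusate composition follows n_i/√M_i.
So x_NO₂ in the escaping gas = (n_NO₂/√M_NO₂) / Σ(n_i/√M_i)
= (4.72/√46.01) / (4.72/√46.01 + 4.39/√28.01) = 0.6959/(0.6959 + 0.8295) = 0.456.

0.456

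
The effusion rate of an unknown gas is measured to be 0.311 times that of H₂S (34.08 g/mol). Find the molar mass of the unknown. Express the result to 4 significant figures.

By Graham's law, rate_X/rate_H₂S = √(M_H₂S/M_X).
0.311 = √(34.08/M_X)
M_X = 34.08 / 0.311² = 34.08 / 0.09672 = 352.4 g/mol

352.4 g/mol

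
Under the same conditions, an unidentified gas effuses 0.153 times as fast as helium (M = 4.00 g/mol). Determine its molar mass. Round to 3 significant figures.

171 g/mol

Using Graham's law: rate_X/rate_He = √(M_He/M_X).
0.153 = √(4.00/M_X)
M_X = 4.00 / 0.153² = 4.00 / 0.02341 = 171 g/mol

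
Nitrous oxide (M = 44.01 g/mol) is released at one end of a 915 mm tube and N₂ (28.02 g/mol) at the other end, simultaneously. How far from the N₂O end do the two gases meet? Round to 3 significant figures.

Graham's law gives d_N₂O/d_N₂ = rate_N₂O/rate_N₂ = √(M_N₂/M_N₂O) = √(28.02/44.01) = 0.7979.
With d_N₂O + d_N₂ = 915 mm, d_N₂ = 915/(1 + 0.7979) = 508.9 mm.
d_N₂O = 915 − 508.9 = 406 mm.

406 mm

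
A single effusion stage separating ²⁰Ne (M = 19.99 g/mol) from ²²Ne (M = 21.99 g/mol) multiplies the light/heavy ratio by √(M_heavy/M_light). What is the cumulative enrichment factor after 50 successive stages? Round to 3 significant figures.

After 50 stages the ratio has grown by (√(21.99/19.99))^50 = (21.99/19.99)^(50/2).
= 1.10005^25 = 10.8.

10.8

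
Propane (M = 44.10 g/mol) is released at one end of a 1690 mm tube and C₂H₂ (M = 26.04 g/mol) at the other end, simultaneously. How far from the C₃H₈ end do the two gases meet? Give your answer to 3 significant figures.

Graham's law gives d_C₃H₈/d_C₂H₂ = rate_C₃H₈/rate_C₂H₂ = √(M_C₂H₂/M_C₃H₈) = √(26.04/44.10) = 0.7684.
With d_C₃H₈ + d_C₂H₂ = 1690 mm, d_C₂H₂ = 1690/(1 + 0.7684) = 955.7 mm.
d_C₃H₈ = 1690 − 955.7 = 734 mm.

734 mm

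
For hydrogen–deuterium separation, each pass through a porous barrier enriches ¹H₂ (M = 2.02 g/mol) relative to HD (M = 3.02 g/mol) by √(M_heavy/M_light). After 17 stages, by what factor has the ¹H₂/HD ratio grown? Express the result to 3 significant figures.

30.5

Each stage multiplies the ratio by α = √(3.02/2.02), so after 17 stages the overall factor is α^17 = (3.02/2.02)^(17/2).
= 1.49505^(17/2) = 30.5.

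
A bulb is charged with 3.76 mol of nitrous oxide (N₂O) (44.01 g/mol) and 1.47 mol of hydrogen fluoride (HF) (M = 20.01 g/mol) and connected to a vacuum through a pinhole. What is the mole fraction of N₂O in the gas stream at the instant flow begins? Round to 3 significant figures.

0.633

Rate_i ∝ x_i/√M_i (Graham's law weighted by mole fraction), so the effusate composition follows n_i/√M_i.
So x_N₂O in the escaping gas = (n_N₂O/√M_N₂O) / Σ(n_i/√M_i)
= (3.76/√44.01) / (3.76/√44.01 + 1.47/√20.01) = 0.5668/(0.5668 + 0.3286) = 0.633.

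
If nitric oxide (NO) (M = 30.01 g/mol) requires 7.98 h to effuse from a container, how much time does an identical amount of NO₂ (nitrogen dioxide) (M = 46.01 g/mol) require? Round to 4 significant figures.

9.881 h

Since effusion rate ∝ 1/√M, t_NO₂/t_NO = √(M_NO₂/M_NO) = √(46.01/30.01) = √1.533 = 1.238.
So the time for NO₂ is 7.98 × 1.238 = 9.881 h.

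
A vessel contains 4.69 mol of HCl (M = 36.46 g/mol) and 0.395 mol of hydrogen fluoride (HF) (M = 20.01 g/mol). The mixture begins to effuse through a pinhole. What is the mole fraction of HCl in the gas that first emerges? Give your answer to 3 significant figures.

0.898

Effusion rate of each component ∝ n_i/√M_i (partial pressure × 1/√M).
x_HCl(eff) = (n_HCl/√M_HCl) / (n_HCl/√M_HCl + n_HF/√M_HF)
= (4.69/√36.46) / (4.69/√36.46 + 0.395/√20.01) = 0.7767/(0.7767 + 0.08830) = 0.898.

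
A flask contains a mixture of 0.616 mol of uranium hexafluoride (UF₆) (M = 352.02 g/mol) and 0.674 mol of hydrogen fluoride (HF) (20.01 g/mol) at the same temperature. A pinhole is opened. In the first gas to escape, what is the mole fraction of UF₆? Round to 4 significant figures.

0.1789

Rate_i ∝ x_i/√M_i (Graham's law weighted by mole fraction), so the effusate composition follows n_i/√M_i.
Mole fraction of UF₆ in the effusate = (n_UF₆/√M_UF₆) / (n_UF₆/√M_UF₆ + n_HF/√M_HF)
= (0.616/√352.02) / (0.616/√352.02 + 0.674/√20.01) = 0.03283/(0.03283 + 0.1507) = 0.1789.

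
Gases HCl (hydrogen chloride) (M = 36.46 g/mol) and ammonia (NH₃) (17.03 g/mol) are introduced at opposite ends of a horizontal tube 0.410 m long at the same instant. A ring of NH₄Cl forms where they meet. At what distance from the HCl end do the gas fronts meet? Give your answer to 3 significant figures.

0.166 m

Distances travelled in equal time are proportional to diffusion rates, so d_HCl/d_NH₃ = √(M_NH₃/M_HCl) = √(17.03/36.46) = 0.6834.
With d_HCl + d_NH₃ = 0.410 m, d_NH₃ = 0.410/(1 + 0.6834) = 0.2435 m.
d_HCl = 0.410 − 0.2435 = 0.166 m.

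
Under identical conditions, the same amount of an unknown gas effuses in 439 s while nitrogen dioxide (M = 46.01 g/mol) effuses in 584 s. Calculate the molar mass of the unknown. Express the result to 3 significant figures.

Graham's law gives t_X/t_NO₂ = √(M_X/M_NO₂).
439/584 = 0.7517 = √(M_X/46.01)
M_X = 46.01 × 0.7517² = 46.01 × 0.5651 = 26.0 g/mol

26.0 g/mol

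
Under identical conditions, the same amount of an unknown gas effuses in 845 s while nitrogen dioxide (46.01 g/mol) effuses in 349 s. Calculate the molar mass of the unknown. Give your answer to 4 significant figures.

269.7 g/mol

Graham's law gives t_X/t_NO₂ = √(M_X/M_NO₂).
845/349 = 2.421 = √(M_X/46.01)
M_X = 46.01 × 2.421² = 46.01 × 5.862 = 269.7 g/mol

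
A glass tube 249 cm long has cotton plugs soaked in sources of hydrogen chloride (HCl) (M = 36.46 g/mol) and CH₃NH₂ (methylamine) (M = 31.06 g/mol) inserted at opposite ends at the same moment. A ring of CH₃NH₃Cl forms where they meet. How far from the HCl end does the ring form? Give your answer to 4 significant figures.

Distances travelled in equal time are proportional to diffusion rates, so d_HCl/d_CH₃NH₂ = √(M_CH₃NH₂/M_HCl) = √(31.06/36.46) = 0.9230.
With d_HCl + d_CH₃NH₂ = 249 cm, d_CH₃NH₂ = 249/(1 + 0.9230) = 129.5 cm.
d_HCl = 249 − 129.5 = 119.5 cm.

119.5 cm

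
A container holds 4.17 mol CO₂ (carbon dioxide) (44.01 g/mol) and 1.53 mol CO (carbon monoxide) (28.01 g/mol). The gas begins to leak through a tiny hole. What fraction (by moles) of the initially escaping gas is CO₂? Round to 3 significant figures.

0.685

The effusion rate of species i is ∝ p_i/√M_i ∝ n_i/√M_i.
x_CO₂(eff) = (n_CO₂/√M_CO₂) / (n_CO₂/√M_CO₂ + n_CO/√M_CO)
= (4.17/√44.01) / (4.17/√44.01 + 1.53/√28.01) = 0.6286/(0.6286 + 0.2891) = 0.685.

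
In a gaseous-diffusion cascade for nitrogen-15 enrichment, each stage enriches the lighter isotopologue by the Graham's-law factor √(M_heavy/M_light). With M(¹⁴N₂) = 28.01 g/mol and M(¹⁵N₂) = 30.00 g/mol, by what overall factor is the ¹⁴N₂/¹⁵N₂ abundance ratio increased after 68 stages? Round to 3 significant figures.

10.3

Each stage multiplies the ratio by α = √(30.00/28.01), so after 68 stages the overall factor is α^68 = (30.00/28.01)^(68/2).
= 1.07105^34 = 10.3.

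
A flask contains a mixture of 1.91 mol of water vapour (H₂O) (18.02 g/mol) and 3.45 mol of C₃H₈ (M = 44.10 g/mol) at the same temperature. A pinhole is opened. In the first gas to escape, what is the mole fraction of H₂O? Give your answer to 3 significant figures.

0.464

Each component's effusion rate ∝ (its partial pressure)·(1/√M) ∝ n_i/√M_i.
Mole fraction of H₂O in the effusate = (n_H₂O/√M_H₂O) / (n_H₂O/√M_H₂O + n_C₃H₈/√M_C₃H₈)
= (1.91/√18.02) / (1.91/√18.02 + 3.45/√44.10) = 0.4499/(0.4499 + 0.5195) = 0.464.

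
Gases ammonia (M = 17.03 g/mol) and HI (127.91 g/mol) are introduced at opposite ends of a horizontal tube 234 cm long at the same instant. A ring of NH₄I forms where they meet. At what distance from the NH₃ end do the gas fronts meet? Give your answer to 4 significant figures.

171.4 cm

In equal time, each gas travels a distance ∝ its rate ∝ 1/√M, so d_NH₃/d_HI = √(M_HI/M_NH₃) = √(127.91/17.03) = 2.741.
With d_NH₃ + d_HI = 234 cm, d_HI = 234/(1 + 2.741) = 62.56 cm.
d_NH₃ = 234 − 62.56 = 171.4 cm.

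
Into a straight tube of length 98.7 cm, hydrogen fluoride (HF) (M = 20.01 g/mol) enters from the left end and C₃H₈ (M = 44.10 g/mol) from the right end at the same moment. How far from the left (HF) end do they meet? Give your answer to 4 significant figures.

58.97 cm

The fronts meet when d_HF + d_C₃H₈ = L with d_HF/d_C₃H₈ = √(M_C₃H₈/M_HF) (Graham's law). Here √(M_C₃H₈/M_HF) = √(44.10/20.01) = 1.485.
With d_HF + d_C₃H₈ = 98.7 cm, d_C₃H₈ = 98.7/(1 + 1.485) = 39.73 cm.
d_HF = 98.7 − 39.73 = 58.97 cm.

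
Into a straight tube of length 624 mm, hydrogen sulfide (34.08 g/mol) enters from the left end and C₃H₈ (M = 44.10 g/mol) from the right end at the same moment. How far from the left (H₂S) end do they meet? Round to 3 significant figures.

332 mm

Distances travelled in equal time are proportional to diffusion rates, so d_H₂S/d_C₃H₈ = √(M_C₃H₈/M_H₂S) = √(44.10/34.08) = 1.138.
With d_H₂S + d_C₃H₈ = 624 mm, d_C₃H₈ = 624/(1 + 1.138) = 291.9 mm.
d_H₂S = 624 − 291.9 = 332 mm.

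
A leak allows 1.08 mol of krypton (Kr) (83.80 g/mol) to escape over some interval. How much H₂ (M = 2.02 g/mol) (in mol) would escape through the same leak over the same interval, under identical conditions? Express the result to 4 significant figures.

6.956 mol

Since effusion rate ∝ 1/√M, rate_H₂/rate_Kr = √(M_Kr/M_H₂) = √(83.80/2.02) = √41.49 = 6.441.
So the amount for H₂ is 1.08 × 6.441 = 6.956 mol.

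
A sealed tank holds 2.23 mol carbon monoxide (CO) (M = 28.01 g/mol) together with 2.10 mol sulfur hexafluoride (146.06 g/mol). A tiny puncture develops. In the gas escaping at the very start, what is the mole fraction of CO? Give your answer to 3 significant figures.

0.708

The effusion rate of species i is ∝ p_i/√M_i ∝ n_i/√M_i.
So x_CO in the escaping gas = (n_CO/√M_CO) / Σ(n_i/√M_i)
= (2.23/√28.01) / (2.23/√28.01 + 2.10/√146.06) = 0.4214/(0.4214 + 0.1738) = 0.708.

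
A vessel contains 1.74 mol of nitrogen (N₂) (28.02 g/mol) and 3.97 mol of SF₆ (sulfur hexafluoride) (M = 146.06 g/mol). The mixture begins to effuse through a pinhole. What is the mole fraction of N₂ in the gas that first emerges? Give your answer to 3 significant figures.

0.500

The effusion rate of species i is ∝ p_i/√M_i ∝ n_i/√M_i.
So x_N₂ in the escaping gas = (n_N₂/√M_N₂) / Σ(n_i/√M_i)
= (1.74/√28.02) / (1.74/√28.02 + 3.97/√146.06) = 0.3287/(0.3287 + 0.3285) = 0.500.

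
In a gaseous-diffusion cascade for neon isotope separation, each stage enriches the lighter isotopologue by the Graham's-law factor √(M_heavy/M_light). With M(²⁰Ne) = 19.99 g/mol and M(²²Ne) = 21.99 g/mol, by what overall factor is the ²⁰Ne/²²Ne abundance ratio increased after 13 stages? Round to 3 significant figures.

Overall factor = α^13 with α = √(21.99/19.99), i.e. (21.99/19.99)^(13/2).
= 1.10005^(13/2) = 1.86.

1.86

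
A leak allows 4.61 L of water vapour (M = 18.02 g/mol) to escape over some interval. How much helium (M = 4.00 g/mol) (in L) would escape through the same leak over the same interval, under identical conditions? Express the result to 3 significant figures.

Since effusion rate ∝ 1/√M, rate_He/rate_H₂O = √(M_H₂O/M_He) = √(18.02/4.00) = √4.505 = 2.122.
So the volume for He is 4.61 × 2.122 = 9.78 L.

9.78 L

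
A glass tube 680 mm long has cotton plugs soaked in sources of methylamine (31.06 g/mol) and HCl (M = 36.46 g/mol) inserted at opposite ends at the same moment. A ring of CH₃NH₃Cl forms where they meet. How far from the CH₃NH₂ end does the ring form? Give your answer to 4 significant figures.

353.6 mm

In equal time, each gas travels a distance ∝ its rate ∝ 1/√M, so d_CH₃NH₂/d_HCl = √(M_HCl/M_CH₃NH₂) = √(36.46/31.06) = 1.083.
With d_CH₃NH₂ + d_HCl = 680 mm, d_HCl = 680/(1 + 1.083) = 326.4 mm.
d_CH₃NH₂ = 680 − 326.4 = 353.6 mm.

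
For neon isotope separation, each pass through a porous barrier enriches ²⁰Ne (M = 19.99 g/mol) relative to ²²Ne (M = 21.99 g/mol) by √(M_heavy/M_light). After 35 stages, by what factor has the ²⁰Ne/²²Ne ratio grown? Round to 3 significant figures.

5.31

Overall factor = α^35 with α = √(21.99/19.99), i.e. (21.99/19.99)^(35/2).
= 1.10005^(35/2) = 5.31.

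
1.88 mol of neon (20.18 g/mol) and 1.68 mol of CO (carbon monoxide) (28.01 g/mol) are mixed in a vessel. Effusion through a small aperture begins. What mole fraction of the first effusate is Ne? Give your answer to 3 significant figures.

0.569

Effusion rate of each component ∝ n_i/√M_i (partial pressure × 1/√M).
x_Ne(eff) = (n_Ne/√M_Ne) / (n_Ne/√M_Ne + n_CO/√M_CO)
= (1.88/√20.18) / (1.88/√20.18 + 1.68/√28.01) = 0.4185/(0.4185 + 0.3174) = 0.569.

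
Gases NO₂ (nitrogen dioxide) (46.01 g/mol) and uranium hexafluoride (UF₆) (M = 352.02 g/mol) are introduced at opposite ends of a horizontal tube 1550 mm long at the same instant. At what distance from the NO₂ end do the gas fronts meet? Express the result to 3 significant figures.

1140 mm

The fronts meet when d_NO₂ + d_UF₆ = L with d_NO₂/d_UF₆ = √(M_UF₆/M_NO₂) (Graham's law). Here √(M_UF₆/M_NO₂) = √(352.02/46.01) = 2.766.
With d_NO₂ + d_UF₆ = 1550 mm, d_UF₆ = 1550/(1 + 2.766) = 411.6 mm.
d_NO₂ = 1550 − 411.6 = 1140 mm.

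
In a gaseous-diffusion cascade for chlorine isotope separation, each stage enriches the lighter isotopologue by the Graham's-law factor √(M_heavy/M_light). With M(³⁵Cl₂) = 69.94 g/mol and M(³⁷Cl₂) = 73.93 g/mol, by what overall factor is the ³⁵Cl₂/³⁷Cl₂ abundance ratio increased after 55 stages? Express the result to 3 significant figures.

After 55 stages the ratio has grown by (√(73.93/69.94))^55 = (73.93/69.94)^(55/2).
= 1.05705^(55/2) = 4.60.

4.60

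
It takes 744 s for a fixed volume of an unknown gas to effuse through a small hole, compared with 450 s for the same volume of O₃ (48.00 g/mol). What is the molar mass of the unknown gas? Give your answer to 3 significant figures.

131 g/mol

Using Graham's law: t_X/t_O₃ = √(M_X/M_O₃).
744/450 = 1.653 = √(M_X/48.00)
M_X = 48.00 × 1.653² = 48.00 × 2.734 = 131 g/mol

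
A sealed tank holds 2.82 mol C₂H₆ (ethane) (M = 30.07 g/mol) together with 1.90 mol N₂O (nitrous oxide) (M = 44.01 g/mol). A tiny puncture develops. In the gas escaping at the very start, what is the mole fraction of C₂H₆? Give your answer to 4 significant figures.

0.6423

The effusion rate of species i is ∝ p_i/√M_i ∝ n_i/√M_i.
Mole fraction of C₂H₆ in the effusate = (n_C₂H₆/√M_C₂H₆) / (n_C₂H₆/√M_C₂H₆ + n_N₂O/√M_N₂O)
= (2.82/√30.07) / (2.82/√30.07 + 1.90/√44.01) = 0.5143/(0.5143 + 0.2864) = 0.6423.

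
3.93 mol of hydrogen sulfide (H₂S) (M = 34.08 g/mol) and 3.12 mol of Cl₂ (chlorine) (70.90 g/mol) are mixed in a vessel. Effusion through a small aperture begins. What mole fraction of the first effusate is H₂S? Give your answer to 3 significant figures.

0.645

The effusion rate of species i is ∝ p_i/√M_i ∝ n_i/√M_i.
So x_H₂S in the escaping gas = (n_H₂S/√M_H₂S) / Σ(n_i/√M_i)
= (3.93/√34.08) / (3.93/√34.08 + 3.12/√70.90) = 0.6732/(0.6732 + 0.3705) = 0.645.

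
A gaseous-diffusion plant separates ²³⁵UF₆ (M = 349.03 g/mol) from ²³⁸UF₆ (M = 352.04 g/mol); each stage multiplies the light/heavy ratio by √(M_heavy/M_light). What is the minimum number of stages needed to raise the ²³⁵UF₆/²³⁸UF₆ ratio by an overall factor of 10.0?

With α = √(352.04/349.03) per stage, ln α = ½ ln(1.00862) = 0.004293.
Need α^N ≥ 10.0 ⇒ N ≥ ln(10.0) / ln α = 2.303 / 0.004293 = 536.30.
Rounding up, N = 537 stages.

537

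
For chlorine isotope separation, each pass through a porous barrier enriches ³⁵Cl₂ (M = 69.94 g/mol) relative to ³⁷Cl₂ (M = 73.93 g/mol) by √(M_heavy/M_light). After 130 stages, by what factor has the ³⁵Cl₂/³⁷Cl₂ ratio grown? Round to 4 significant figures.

36.83

After 130 stages the ratio has grown by (√(73.93/69.94))^130 = (73.93/69.94)^(130/2).
= 1.05705^65 = 36.83.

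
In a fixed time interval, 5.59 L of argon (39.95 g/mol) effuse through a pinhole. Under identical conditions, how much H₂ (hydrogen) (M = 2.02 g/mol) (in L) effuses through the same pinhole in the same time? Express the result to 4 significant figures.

From Graham's law, rate_H₂/rate_Ar = √(M_Ar/M_H₂) = √(39.95/2.02) = √19.78 = 4.447.
So the volume for H₂ is 5.59 × 4.447 = 24.86 L.

24.86 L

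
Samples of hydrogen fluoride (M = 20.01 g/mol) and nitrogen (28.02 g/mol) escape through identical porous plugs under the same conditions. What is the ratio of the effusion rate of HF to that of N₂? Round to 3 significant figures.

Since effusion rate ∝ 1/√M, rate_HF/rate_N₂ = √(M_N₂/M_HF) = √(28.02/20.01) = √1.400 = 1.18.

1.18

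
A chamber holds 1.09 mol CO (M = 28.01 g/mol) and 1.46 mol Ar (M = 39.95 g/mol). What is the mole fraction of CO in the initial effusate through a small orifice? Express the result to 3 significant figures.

The effusion rate of species i is ∝ p_i/√M_i ∝ n_i/√M_i.
x_CO(eff) = (n_CO/√M_CO) / (n_CO/√M_CO + n_Ar/√M_Ar)
= (1.09/√28.01) / (1.09/√28.01 + 1.46/√39.95) = 0.2060/(0.2060 + 0.2310) = 0.471.

0.471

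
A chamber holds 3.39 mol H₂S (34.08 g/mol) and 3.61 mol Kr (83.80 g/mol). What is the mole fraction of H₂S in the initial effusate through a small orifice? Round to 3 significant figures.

0.596

Each component's effusion rate ∝ (its partial pressure)·(1/√M) ∝ n_i/√M_i.
x_H₂S(eff) = (n_H₂S/√M_H₂S) / (n_H₂S/√M_H₂S + n_Kr/√M_Kr)
= (3.39/√34.08) / (3.39/√34.08 + 3.61/√83.80) = 0.5807/(0.5807 + 0.3944) = 0.596.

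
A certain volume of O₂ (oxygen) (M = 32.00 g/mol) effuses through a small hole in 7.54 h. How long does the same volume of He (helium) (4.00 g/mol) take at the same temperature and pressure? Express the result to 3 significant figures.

2.67 h

From Graham's law, t_He/t_O₂ = √(M_He/M_O₂) = √(4.00/32.00) = √0.1250 = 0.3536.
So the time for He is 7.54 × 0.3536 = 2.67 h.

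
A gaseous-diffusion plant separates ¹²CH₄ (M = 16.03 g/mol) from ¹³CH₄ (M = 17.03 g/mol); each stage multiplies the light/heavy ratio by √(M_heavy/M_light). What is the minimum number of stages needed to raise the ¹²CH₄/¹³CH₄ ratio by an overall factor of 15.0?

90

With α = √(17.03/16.03) per stage, ln α = ½ ln(1.06238) = 0.03026.
Need α^N ≥ 15.0 ⇒ N ≥ ln(15.0) / ln α = 2.708 / 0.03026 = 89.50.
Minimum whole number of stages: N = 90.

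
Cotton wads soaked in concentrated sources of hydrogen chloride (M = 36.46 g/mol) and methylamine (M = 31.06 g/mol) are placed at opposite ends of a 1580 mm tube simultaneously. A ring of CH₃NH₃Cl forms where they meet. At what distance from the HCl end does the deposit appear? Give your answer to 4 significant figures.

758.4 mm

Distances travelled in equal time are proportional to diffusion rates, so d_HCl/d_CH₃NH₂ = √(M_CH₃NH₂/M_HCl) = √(31.06/36.46) = 0.9230.
With d_HCl + d_CH₃NH₂ = 1580 mm, d_CH₃NH₂ = 1580/(1 + 0.9230) = 821.6 mm.
d_HCl = 1580 − 821.6 = 758.4 mm.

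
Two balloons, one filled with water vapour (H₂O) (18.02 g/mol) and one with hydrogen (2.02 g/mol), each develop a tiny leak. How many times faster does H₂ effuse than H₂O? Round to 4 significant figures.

By Graham's law, rate_H₂/rate_H₂O = √(M_H₂O/M_H₂) = √(18.02/2.02) = √8.921 = 2.987.

2.987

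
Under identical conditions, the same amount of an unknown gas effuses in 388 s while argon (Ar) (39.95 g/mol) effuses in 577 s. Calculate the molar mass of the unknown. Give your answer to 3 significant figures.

By Graham's law, t_X/t_Ar = √(M_X/M_Ar).
388/577 = 0.6724 = √(M_X/39.95)
M_X = 39.95 × 0.6724² = 39.95 × 0.4522 = 18.1 g/mol

18.1 g/mol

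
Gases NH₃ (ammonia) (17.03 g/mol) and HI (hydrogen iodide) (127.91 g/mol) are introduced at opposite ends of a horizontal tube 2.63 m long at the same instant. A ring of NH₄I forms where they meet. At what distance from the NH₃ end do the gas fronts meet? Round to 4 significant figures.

1.927 m

In equal time, each gas travels a distance ∝ its rate ∝ 1/√M, so d_NH₃/d_HI = √(M_HI/M_NH₃) = √(127.91/17.03) = 2.741.
With d_NH₃ + d_HI = 2.63 m, d_HI = 2.63/(1 + 2.741) = 0.7031 m.
d_NH₃ = 2.63 − 0.7031 = 1.927 m.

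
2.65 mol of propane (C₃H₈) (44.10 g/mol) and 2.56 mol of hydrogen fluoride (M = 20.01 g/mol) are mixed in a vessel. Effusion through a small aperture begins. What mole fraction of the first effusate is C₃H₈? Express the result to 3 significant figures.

Effusion rate of each component ∝ n_i/√M_i (partial pressure × 1/√M).
x_C₃H₈(eff) = (n_C₃H₈/√M_C₃H₈) / (n_C₃H₈/√M_C₃H₈ + n_HF/√M_HF)
= (2.65/√44.10) / (2.65/√44.10 + 2.56/√20.01) = 0.3990/(0.3990 + 0.5723) = 0.411.

0.411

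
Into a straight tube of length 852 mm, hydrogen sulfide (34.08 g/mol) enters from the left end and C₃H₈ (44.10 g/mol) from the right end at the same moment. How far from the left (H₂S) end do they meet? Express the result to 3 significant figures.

Graham's law gives d_H₂S/d_C₃H₈ = rate_H₂S/rate_C₃H₈ = √(M_C₃H₈/M_H₂S) = √(44.10/34.08) = 1.138.
With d_H₂S + d_C₃H₈ = 852 mm, d_C₃H₈ = 852/(1 + 1.138) = 398.6 mm.
d_H₂S = 852 − 398.6 = 453 mm.

453 mm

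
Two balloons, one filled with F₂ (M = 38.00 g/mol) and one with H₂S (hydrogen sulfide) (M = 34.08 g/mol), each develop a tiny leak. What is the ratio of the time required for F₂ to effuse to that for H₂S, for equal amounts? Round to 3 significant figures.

Since effusion rate ∝ 1/√M, t_F₂/t_H₂S = √(M_F₂/M_H₂S) = √(38.00/34.08) = √1.115 = 1.06.

1.06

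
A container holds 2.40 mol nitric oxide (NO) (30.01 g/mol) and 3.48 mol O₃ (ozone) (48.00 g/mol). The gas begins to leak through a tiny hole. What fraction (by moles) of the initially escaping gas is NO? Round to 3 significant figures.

The effusion rate of species i is ∝ p_i/√M_i ∝ n_i/√M_i.
So x_NO in the escaping gas = (n_NO/√M_NO) / Σ(n_i/√M_i)
= (2.40/√30.01) / (2.40/√30.01 + 3.48/√48.00) = 0.4381/(0.4381 + 0.5023) = 0.466.

0.466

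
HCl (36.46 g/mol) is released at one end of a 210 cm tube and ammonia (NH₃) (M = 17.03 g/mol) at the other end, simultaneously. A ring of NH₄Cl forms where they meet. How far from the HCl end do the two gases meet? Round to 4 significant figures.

In equal time, each gas travels a distance ∝ its rate ∝ 1/√M, so d_HCl/d_NH₃ = √(M_NH₃/M_HCl) = √(17.03/36.46) = 0.6834.
With d_HCl + d_NH₃ = 210 cm, d_NH₃ = 210/(1 + 0.6834) = 124.7 cm.
d_HCl = 210 − 124.7 = 85.26 cm.

85.26 cm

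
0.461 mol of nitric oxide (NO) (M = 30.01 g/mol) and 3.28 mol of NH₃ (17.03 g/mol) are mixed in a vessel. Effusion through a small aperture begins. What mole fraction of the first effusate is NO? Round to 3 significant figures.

Rate_i ∝ x_i/√M_i (Graham's law weighted by mole fraction), so the effusate composition follows n_i/√M_i.
Mole fraction of NO in the effusate = (n_NO/√M_NO) / (n_NO/√M_NO + n_NH₃/√M_NH₃)
= (0.461/√30.01) / (0.461/√30.01 + 3.28/√17.03) = 0.08415/(0.08415 + 0.7948) = 0.0957.

0.0957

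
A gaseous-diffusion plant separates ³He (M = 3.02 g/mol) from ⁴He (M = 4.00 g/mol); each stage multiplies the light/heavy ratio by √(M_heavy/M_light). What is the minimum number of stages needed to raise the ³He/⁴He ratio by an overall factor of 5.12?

Single-stage factor α = √(4.00/3.02), so ln α = ½ ln(1.32450) = 0.1405.
Need α^N ≥ 5.12 ⇒ N ≥ ln(5.12) / ln α = 1.633 / 0.1405 = 11.62.
Rounding up, N = 12 stages.

12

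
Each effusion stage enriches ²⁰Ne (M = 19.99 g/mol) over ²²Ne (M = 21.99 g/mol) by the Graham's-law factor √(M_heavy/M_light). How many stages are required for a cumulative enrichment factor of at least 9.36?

47

With α = √(21.99/19.99) per stage, ln α = ½ ln(1.10005) = 0.04768.
Need α^N ≥ 9.36 ⇒ N ≥ ln(9.36) / ln α = 2.236 / 0.04768 = 46.91.
Minimum whole number of stages: N = 47.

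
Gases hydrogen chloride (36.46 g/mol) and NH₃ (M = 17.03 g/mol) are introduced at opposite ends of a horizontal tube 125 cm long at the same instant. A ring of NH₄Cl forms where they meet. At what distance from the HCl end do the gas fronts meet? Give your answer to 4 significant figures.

50.75 cm

Distances travelled in equal time are proportional to diffusion rates, so d_HCl/d_NH₃ = √(M_NH₃/M_HCl) = √(17.03/36.46) = 0.6834.
With d_HCl + d_NH₃ = 125 cm, d_NH₃ = 125/(1 + 0.6834) = 74.25 cm.
d_HCl = 125 − 74.25 = 50.75 cm.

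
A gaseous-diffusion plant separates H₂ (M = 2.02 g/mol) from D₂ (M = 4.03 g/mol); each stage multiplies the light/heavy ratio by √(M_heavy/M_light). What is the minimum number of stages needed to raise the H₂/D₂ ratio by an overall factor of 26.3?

10

Per stage α = (4.03/2.02)^(1/2) = 1.99505^0.5, giving ln α = 0.3453.
Need α^N ≥ 26.3 ⇒ N ≥ ln(26.3) / ln α = 3.270 / 0.3453 = 9.47.
So at least 10 stages are needed.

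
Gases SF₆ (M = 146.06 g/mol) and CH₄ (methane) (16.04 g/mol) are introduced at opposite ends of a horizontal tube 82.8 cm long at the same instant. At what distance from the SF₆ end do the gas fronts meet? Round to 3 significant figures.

Graham's law gives d_SF₆/d_CH₄ = rate_SF₆/rate_CH₄ = √(M_CH₄/M_SF₆) = √(16.04/146.06) = 0.3314.
With d_SF₆ + d_CH₄ = 82.8 cm, d_CH₄ = 82.8/(1 + 0.3314) = 62.19 cm.
d_SF₆ = 82.8 − 62.19 = 20.6 cm.

20.6 cm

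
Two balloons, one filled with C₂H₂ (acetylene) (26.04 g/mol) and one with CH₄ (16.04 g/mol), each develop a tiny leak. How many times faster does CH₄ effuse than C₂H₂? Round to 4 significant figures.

By Graham's law, rate_CH₄/rate_C₂H₂ = √(M_C₂H₂/M_CH₄) = √(26.04/16.04) = √1.623 = 1.274.

1.274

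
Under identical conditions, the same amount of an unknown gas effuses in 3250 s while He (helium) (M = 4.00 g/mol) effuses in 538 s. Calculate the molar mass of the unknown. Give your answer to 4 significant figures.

146.0 g/mol

Using Graham's law: t_X/t_He = √(M_X/M_He).
3250/538 = 6.041 = √(M_X/4.00)
M_X = 4.00 × 6.041² = 4.00 × 36.49 = 146.0 g/mol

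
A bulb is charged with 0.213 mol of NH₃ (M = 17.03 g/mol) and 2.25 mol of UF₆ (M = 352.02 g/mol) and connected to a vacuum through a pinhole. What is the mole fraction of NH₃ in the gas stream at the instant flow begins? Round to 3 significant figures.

0.301

The effusion rate of species i is ∝ p_i/√M_i ∝ n_i/√M_i.
So x_NH₃ in the escaping gas = (n_NH₃/√M_NH₃) / Σ(n_i/√M_i)
= (0.213/√17.03) / (0.213/√17.03 + 2.25/√352.02) = 0.05161/(0.05161 + 0.1199) = 0.301.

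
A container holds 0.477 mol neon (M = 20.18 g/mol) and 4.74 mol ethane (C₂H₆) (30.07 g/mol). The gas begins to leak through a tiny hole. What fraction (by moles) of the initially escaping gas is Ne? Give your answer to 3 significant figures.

Effusion rate of each component ∝ n_i/√M_i (partial pressure × 1/√M).
x_Ne(eff) = (n_Ne/√M_Ne) / (n_Ne/√M_Ne + n_C₂H₆/√M_C₂H₆)
= (0.477/√20.18) / (0.477/√20.18 + 4.74/√30.07) = 0.1062/(0.1062 + 0.8644) = 0.109.

0.109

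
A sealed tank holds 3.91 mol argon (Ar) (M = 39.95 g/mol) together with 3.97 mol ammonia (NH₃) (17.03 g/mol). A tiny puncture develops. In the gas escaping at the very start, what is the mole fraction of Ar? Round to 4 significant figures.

The effusion rate of species i is ∝ p_i/√M_i ∝ n_i/√M_i.
So x_Ar in the escaping gas = (n_Ar/√M_Ar) / Σ(n_i/√M_i)
= (3.91/√39.95) / (3.91/√39.95 + 3.97/√17.03) = 0.6186/(0.6186 + 0.9620) = 0.3914.

0.3914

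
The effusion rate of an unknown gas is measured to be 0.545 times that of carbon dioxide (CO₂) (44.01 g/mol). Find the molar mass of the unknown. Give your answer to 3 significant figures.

Graham's law gives rate_X/rate_CO₂ = √(M_CO₂/M_X).
0.545 = √(44.01/M_X)
M_X = 44.01 / 0.545² = 44.01 / 0.2970 = 148 g/mol

148 g/mol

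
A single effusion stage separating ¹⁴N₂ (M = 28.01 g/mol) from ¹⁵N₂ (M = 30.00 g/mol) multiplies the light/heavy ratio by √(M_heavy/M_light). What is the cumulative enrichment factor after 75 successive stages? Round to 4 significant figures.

13.12

After 75 stages the ratio has grown by (√(30.00/28.01))^75 = (30.00/28.01)^(75/2).
= 1.07105^(75/2) = 13.12.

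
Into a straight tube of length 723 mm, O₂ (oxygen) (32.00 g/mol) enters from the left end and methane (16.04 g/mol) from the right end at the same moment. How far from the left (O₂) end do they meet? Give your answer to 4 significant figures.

299.7 mm

Distances travelled in equal time are proportional to diffusion rates, so d_O₂/d_CH₄ = √(M_CH₄/M_O₂) = √(16.04/32.00) = 0.7080.
With d_O₂ + d_CH₄ = 723 mm, d_CH₄ = 723/(1 + 0.7080) = 423.3 mm.
d_O₂ = 723 − 423.3 = 299.7 mm.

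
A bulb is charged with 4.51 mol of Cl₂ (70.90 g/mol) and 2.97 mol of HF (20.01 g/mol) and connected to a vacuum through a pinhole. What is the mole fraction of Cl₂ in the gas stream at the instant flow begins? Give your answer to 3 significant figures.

Each component's effusion rate ∝ (its partial pressure)·(1/√M) ∝ n_i/√M_i.
x_Cl₂(eff) = (n_Cl₂/√M_Cl₂) / (n_Cl₂/√M_Cl₂ + n_HF/√M_HF)
= (4.51/√70.90) / (4.51/√70.90 + 2.97/√20.01) = 0.5356/(0.5356 + 0.6639) = 0.447.

0.447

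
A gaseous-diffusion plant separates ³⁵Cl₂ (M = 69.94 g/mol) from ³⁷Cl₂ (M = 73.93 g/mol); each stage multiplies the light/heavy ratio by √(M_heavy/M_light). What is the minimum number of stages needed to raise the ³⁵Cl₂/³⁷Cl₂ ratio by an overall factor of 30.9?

124

With α = √(73.93/69.94) per stage, ln α = ½ ln(1.05705) = 0.02774.
Need α^N ≥ 30.9 ⇒ N ≥ ln(30.9) / ln α = 3.431 / 0.02774 = 123.67.
Rounding up, N = 124 stages.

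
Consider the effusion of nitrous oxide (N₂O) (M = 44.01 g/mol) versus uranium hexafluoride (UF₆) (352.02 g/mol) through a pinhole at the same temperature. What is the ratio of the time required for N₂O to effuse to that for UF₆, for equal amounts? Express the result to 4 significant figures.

0.3536

Using Graham's law: t_N₂O/t_UF₆ = √(M_N₂O/M_UF₆) = √(44.01/352.02) = √0.1250 = 0.3536.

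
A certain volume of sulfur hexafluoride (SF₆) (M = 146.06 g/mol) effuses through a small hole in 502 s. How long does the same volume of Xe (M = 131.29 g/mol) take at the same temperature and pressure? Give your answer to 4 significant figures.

By Graham's law, t_Xe/t_SF₆ = √(M_Xe/M_SF₆) = √(131.29/146.06) = √0.8989 = 0.9481.
So the time for Xe is 502 × 0.9481 = 475.9 s.

475.9 s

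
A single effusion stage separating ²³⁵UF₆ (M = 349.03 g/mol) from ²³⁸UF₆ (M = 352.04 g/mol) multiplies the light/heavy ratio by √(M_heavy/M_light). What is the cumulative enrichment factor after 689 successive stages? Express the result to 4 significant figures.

19.26

Each stage multiplies the ratio by α = √(352.04/349.03), so after 689 stages the overall factor is α^689 = (352.04/349.03)^(689/2).
= 1.00862^(689/2) = 19.26.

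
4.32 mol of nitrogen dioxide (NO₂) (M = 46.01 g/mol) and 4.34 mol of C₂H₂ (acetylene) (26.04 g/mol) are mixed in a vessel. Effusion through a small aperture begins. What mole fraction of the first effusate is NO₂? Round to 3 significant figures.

0.428

Each component's effusion rate ∝ (its partial pressure)·(1/√M) ∝ n_i/√M_i.
Mole fraction of NO₂ in the effusate = (n_NO₂/√M_NO₂) / (n_NO₂/√M_NO₂ + n_C₂H₂/√M_C₂H₂)
= (4.32/√46.01) / (4.32/√46.01 + 4.34/√26.04) = 0.6369/(0.6369 + 0.8505) = 0.428.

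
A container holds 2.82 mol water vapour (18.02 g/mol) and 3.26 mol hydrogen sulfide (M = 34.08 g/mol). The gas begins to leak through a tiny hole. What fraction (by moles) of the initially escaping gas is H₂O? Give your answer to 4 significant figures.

0.5433

Effusion rate of each component ∝ n_i/√M_i (partial pressure × 1/√M).
So x_H₂O in the escaping gas = (n_H₂O/√M_H₂O) / Σ(n_i/√M_i)
= (2.82/√18.02) / (2.82/√18.02 + 3.26/√34.08) = 0.6643/(0.6643 + 0.5584) = 0.5433.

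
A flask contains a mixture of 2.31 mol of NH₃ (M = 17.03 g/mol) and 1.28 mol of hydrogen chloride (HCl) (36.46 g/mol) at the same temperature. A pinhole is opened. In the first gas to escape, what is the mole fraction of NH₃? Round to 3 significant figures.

0.725

Each component's effusion rate ∝ (its partial pressure)·(1/√M) ∝ n_i/√M_i.
Mole fraction of NH₃ in the effusate = (n_NH₃/√M_NH₃) / (n_NH₃/√M_NH₃ + n_HCl/√M_HCl)
= (2.31/√17.03) / (2.31/√17.03 + 1.28/√36.46) = 0.5598/(0.5598 + 0.2120) = 0.725.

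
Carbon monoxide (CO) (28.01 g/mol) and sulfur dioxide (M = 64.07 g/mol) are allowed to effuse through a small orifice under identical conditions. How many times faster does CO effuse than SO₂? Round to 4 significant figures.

1.512

Graham's law gives rate_CO/rate_SO₂ = √(M_SO₂/M_CO) = √(64.07/28.01) = √2.287 = 1.512.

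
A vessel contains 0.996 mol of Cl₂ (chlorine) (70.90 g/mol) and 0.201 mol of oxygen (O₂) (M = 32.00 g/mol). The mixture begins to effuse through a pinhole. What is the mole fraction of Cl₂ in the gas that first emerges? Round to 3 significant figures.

Effusion rate of each component ∝ n_i/√M_i (partial pressure × 1/√M).
x_Cl₂(eff) = (n_Cl₂/√M_Cl₂) / (n_Cl₂/√M_Cl₂ + n_O₂/√M_O₂)
= (0.996/√70.90) / (0.996/√70.90 + 0.201/√32.00) = 0.1183/(0.1183 + 0.03553) = 0.769.

0.769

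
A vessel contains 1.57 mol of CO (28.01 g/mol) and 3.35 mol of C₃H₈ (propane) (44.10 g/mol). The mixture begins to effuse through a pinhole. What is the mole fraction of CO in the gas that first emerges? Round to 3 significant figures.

0.370

Effusion rate of each component ∝ n_i/√M_i (partial pressure × 1/√M).
x_CO(eff) = (n_CO/√M_CO) / (n_CO/√M_CO + n_C₃H₈/√M_C₃H₈)
= (1.57/√28.01) / (1.57/√28.01 + 3.35/√44.10) = 0.2966/(0.2966 + 0.5045) = 0.370.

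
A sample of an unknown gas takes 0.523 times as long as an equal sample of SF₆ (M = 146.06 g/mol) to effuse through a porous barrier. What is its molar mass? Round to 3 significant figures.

40.0 g/mol

Using Graham's law: t_X/t_SF₆ = √(M_X/M_SF₆).
0.523 = √(M_X/146.06)
M_X = 146.06 × 0.523² = 146.06 × 0.2735 = 40.0 g/mol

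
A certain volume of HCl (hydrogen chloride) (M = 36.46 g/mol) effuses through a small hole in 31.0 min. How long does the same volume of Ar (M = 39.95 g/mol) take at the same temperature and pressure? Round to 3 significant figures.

32.4 min

Since effusion rate ∝ 1/√M, t_Ar/t_HCl = √(M_Ar/M_HCl) = √(39.95/36.46) = √1.096 = 1.047.
So the time for Ar is 31.0 × 1.047 = 32.4 min.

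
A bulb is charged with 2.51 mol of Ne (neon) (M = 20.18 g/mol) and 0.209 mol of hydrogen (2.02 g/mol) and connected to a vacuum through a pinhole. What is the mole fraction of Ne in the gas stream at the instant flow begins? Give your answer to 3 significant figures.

0.792

Rate_i ∝ x_i/√M_i (Graham's law weighted by mole fraction), so the effusate composition follows n_i/√M_i.
So x_Ne in the escaping gas = (n_Ne/√M_Ne) / Σ(n_i/√M_i)
= (2.51/√20.18) / (2.51/√20.18 + 0.209/√2.02) = 0.5587/(0.5587 + 0.1471) = 0.792.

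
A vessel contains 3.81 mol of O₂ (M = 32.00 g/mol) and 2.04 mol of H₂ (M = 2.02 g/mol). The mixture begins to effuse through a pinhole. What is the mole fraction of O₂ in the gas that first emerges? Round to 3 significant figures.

0.319

Effusion rate of each component ∝ n_i/√M_i (partial pressure × 1/√M).
x_O₂(eff) = (n_O₂/√M_O₂) / (n_O₂/√M_O₂ + n_H₂/√M_H₂)
= (3.81/√32.00) / (3.81/√32.00 + 2.04/√2.02) = 0.6735/(0.6735 + 1.435) = 0.319.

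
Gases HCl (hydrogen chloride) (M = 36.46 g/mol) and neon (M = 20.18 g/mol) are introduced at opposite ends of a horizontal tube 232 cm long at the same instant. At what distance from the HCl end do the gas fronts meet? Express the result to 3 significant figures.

99.0 cm

Distances travelled in equal time are proportional to diffusion rates, so d_HCl/d_Ne = √(M_Ne/M_HCl) = √(20.18/36.46) = 0.7440.
With d_HCl + d_Ne = 232 cm, d_Ne = 232/(1 + 0.7440) = 133.0 cm.
d_HCl = 232 − 133.0 = 99.0 cm.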